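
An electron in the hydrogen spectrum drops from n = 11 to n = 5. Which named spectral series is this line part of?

The series is set by the lower level: n_f = 5 is the Pfund series.

Pfund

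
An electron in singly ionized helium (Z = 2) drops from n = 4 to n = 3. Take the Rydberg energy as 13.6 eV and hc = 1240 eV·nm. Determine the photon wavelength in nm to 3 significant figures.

For Z = 2 the level energies scale as Z², so the effective Rydberg energy is 13.6 × 4 = 54.40 eV.
ΔE = 54.40 × (1/3² − 1/4²) = 54.40 × 0.04861 = 2.644 eV.
λ = hc/ΔE = 1240 / 2.644 = 469 nm.

469 nm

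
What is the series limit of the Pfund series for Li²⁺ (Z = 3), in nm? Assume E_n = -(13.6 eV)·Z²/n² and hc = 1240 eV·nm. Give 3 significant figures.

253 nm

The Pfund series has lower level n_f = 5; the series limit corresponds to n_i → ∞.
ΔE_max = 13.6 × 9 / 5² = 4.896 eV.
λ_min = 1240 / 4.896 = 253 nm.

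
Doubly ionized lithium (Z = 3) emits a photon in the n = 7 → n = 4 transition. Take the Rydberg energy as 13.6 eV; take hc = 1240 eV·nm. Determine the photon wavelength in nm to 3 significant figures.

For Z = 3 the level energies scale as Z², so the effective Rydberg energy is 13.6 × 9 = 122.4 eV.
ΔE = 122.4 × (1/4² − 1/7²) = 122.4 × 0.04209 = 5.152 eV.
λ = hc/ΔE = 1240 / 5.152 = 241 nm.

241 nm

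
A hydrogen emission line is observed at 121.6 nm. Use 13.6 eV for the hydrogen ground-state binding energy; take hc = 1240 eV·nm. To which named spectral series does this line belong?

ΔE = 1240/121.6 = 10.20 eV.
This matches 13.6 × (1/1² − 1/2²), so n_f = 1: the Lyman series.

Lyman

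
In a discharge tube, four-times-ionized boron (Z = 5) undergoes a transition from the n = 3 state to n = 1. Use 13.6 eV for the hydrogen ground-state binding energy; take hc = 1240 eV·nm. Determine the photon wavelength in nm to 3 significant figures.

4.10 nm

For Z = 5 the level energies scale as Z², so the effective Rydberg energy is 13.6 × 25 = 340.0 eV.
ΔE = 340.0 × (1/1² − 1/3²) = 340.0 × 0.8889 = 302.2 eV.
λ = hc/ΔE = 1240 / 302.2 = 4.10 nm.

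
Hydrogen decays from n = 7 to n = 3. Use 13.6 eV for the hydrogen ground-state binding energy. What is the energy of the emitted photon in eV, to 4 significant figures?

1.234 eV

E_7 = −13.60/49 = −0.2776 eV and E_3 = −13.60/9 = −1.511 eV.
The photon energy is |E_7 − E_3| = 1.234 eV.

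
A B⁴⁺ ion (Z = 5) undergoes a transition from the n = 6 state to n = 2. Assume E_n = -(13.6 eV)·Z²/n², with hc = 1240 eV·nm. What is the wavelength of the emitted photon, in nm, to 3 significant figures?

16.4 nm

For Z = 5 the level energies scale as Z², so the effective Rydberg energy is 13.6 × 25 = 340.0 eV.
ΔE = 340.0 × (1/2² − 1/6²) = 340.0 × 0.2222 = 75.56 eV.
λ = hc/ΔE = 1240 / 75.56 = 16.4 nm.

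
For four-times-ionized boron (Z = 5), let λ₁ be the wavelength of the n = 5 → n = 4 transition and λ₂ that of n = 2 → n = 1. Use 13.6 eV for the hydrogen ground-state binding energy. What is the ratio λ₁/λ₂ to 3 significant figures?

33.3

λ ∝ 1/ΔE ∝ 1/(1/n_f² − 1/n_i²), and the Z² and hc factors cancel in the ratio.
λ₁/λ₂ = (1/1² − 1/2²)/(1/4² − 1/5²) = 0.7500/0.02250 = 33.3.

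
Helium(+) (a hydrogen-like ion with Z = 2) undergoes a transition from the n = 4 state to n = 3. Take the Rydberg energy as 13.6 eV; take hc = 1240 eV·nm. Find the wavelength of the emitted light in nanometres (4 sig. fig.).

468.9 nm

For Z = 2 the level energies scale as Z², so the effective Rydberg energy is 13.6 × 4 = 54.40 eV.
ΔE = 54.40 × (1/3² − 1/4²) = 54.40 × 0.04861 = 2.644 eV.
λ = hc/ΔE = 1240 / 2.644 = 468.9 nm.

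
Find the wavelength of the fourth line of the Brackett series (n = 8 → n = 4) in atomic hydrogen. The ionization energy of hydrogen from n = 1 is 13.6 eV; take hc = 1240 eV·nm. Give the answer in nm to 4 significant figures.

The Brackett series terminates on n_f = 4; the fourth line has n_i = 4+4 = 8.
ΔE = 13.60 × (1/4² − 1/8²) = 0.6375 eV.
λ = 1240 / 0.6375 = 1945 nm.

1945 nm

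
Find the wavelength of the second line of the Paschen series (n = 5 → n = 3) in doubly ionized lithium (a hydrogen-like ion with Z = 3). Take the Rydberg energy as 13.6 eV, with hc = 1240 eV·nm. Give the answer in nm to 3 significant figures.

The Paschen series terminates on n_f = 3; the second line has n_i = 3+2 = 5.
ΔE = 122.4 × (1/3² − 1/5²) = 8.704 eV.
λ = 1240 / 8.704 = 142 nm.

142 nm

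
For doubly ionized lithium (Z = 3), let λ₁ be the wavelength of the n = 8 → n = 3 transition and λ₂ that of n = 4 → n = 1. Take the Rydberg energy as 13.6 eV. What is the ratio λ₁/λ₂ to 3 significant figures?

λ ∝ 1/ΔE ∝ 1/(1/n_f² − 1/n_i²), and the Z² and hc factors cancel in the ratio.
λ₁/λ₂ = (1/1² − 1/4²)/(1/3² − 1/8²) = 0.9375/0.09549 = 9.82.

9.82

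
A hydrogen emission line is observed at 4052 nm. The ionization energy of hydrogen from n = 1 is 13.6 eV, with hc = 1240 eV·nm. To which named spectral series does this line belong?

Brackett

ΔE = 1240/4052 = 0.3060 eV.
This matches 13.6 × (1/4² − 1/5²), so n_f = 4: the Brackett series.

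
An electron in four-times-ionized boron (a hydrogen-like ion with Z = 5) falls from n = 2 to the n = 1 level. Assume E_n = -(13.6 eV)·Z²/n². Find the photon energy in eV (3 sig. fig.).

The Bohr energies scale as Z², so for Z = 5: E_n = −340.0/n² eV.
E_2 = −340.0/4 = −85.00 eV and E_1 = −340.0/1 = −340.0 eV.
The photon energy is |E_2 − E_1| = 255 eV.

255 eV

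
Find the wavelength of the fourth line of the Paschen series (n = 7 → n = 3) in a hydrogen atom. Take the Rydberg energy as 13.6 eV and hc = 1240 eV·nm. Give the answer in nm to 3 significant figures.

1010 nm

The Paschen series terminates on n_f = 3; the fourth line has n_i = 3+4 = 7.
ΔE = 13.60 × (1/3² − 1/7²) = 1.234 eV.
λ = 1240 / 1.234 = 1010 nm.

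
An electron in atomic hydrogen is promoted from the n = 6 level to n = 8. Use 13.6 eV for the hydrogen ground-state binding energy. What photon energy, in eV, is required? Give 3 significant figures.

0.165 eV

E_8 = −13.60/64 = −0.2125 eV and E_6 = −13.60/36 = −0.3778 eV.
The photon energy is |E_8 − E_6| = 0.165 eV.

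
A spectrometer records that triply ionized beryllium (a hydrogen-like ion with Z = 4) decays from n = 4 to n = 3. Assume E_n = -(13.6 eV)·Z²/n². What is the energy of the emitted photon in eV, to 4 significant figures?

The Bohr energies scale as Z², so for Z = 4: E_n = −217.6/n² eV.
E_4 = −217.6/16 = −13.60 eV and E_3 = −217.6/9 = −24.18 eV.
The photon energy is |E_4 − E_3| = 10.58 eV.

10.58 eV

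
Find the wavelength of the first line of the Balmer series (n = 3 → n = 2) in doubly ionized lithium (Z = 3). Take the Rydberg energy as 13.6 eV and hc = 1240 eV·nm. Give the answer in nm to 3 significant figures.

72.9 nm

The Balmer series terminates on n_f = 2; the first line has n_i = 2+1 = 3.
ΔE = 122.4 × (1/2² − 1/3²) = 17.00 eV.
λ = 1240 / 17.00 = 72.9 nm.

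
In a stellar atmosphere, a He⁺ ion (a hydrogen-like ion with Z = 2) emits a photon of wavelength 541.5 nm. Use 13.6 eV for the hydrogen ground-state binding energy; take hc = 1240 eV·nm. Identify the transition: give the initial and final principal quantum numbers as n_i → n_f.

n_i = 7, n_f = 4

The photon energy is ΔE = hc/λ = 1240 / 541.5 = 2.290 eV.
With Z = 2, ΔE = 54.40 × (1/n_f² − 1/n_i²), so 1/n_f² − 1/n_i² = 0.04209.
Trying n_f = 4 gives 1/n_i² = 0.02041, i.e. n_i ≈ 7; this pair matches.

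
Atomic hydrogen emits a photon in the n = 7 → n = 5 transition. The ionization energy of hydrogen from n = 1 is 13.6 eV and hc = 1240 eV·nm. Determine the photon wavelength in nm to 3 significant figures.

4650 nm

ΔE = 13.60 × (1/5² − 1/7²) = 13.60 × 0.01959 = 0.2664 eV.
λ = hc/ΔE = 1240 / 0.2664 = 4650 nm.
This line belongs to the Pfund series.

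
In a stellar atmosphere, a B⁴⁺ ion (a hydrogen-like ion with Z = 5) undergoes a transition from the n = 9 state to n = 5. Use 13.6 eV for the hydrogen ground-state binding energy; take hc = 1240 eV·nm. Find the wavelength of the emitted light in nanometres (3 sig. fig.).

132 nm

For Z = 5 the level energies scale as Z², so the effective Rydberg energy is 13.6 × 25 = 340.0 eV.
ΔE = 340.0 × (1/5² − 1/9²) = 340.0 × 0.02765 = 9.402 eV.
λ = hc/ΔE = 1240 / 9.402 = 132 nm.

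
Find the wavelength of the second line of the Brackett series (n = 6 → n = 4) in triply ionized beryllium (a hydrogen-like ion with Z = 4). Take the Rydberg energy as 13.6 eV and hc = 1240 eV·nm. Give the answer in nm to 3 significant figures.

164 nm

The Brackett series terminates on n_f = 4; the second line has n_i = 4+2 = 6.
ΔE = 217.6 × (1/4² − 1/6²) = 7.556 eV.
λ = 1240 / 7.556 = 164 nm.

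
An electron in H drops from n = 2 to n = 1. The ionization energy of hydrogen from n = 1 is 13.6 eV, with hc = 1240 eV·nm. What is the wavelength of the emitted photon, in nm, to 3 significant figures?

ΔE = 13.60 × (1/1² − 1/2²) = 13.60 × 0.7500 = 10.20 eV.
λ = hc/ΔE = 1240 / 10.20 = 122 nm.

122 nm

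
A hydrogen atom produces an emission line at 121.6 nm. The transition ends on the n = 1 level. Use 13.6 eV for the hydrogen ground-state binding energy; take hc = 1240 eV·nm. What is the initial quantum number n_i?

The photon energy is ΔE = hc/λ = 1240 / 121.6 = 10.20 eV.
With Z = 1, ΔE = 13.60 × (1/n_f² − 1/n_i²), so 1/n_f² − 1/n_i² = 0.7498.
With n_f = 1: 1/n_i² = 1/1 − 0.7498 = 0.2502, so n_i ≈ 2.00.

n_i = 2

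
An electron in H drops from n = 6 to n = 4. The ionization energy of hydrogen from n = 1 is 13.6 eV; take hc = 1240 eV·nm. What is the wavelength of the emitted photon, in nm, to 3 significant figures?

2630 nm

ΔE = 13.60 × (1/4² − 1/6²) = 13.60 × 0.03472 = 0.4722 eV.
λ = hc/ΔE = 1240 / 0.4722 = 2630 nm.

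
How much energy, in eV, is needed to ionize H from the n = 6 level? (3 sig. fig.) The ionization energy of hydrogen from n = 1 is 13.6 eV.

E_6 = −13.60/36 = −0.378 eV, so ionization (to E = 0) requires 0.378 eV.

0.378 eV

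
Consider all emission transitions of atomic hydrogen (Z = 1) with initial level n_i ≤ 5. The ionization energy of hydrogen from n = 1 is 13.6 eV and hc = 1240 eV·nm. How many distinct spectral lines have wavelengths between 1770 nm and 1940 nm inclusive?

1

Enumerate all n_i → n_f pairs with 1 ≤ n_f < n_i ≤ 5 and compute λ = 1240 / [13.6·1·(1/n_f² − 1/n_i²)].
Lines falling in [1770, 1940] nm: 4→3 (1876 nm).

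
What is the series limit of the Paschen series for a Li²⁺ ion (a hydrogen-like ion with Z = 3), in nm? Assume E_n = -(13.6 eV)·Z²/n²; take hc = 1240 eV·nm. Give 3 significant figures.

91.2 nm

The Paschen series has lower level n_f = 3; the series limit corresponds to n_i → ∞.
ΔE_max = 13.6 × 9 / 3² = 13.60 eV.
λ_min = 1240 / 13.60 = 91.2 nm.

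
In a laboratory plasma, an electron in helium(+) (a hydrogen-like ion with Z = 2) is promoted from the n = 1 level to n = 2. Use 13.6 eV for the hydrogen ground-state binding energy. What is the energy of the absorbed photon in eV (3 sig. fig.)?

The Bohr energies scale as Z², so for Z = 2: E_n = −54.40/n² eV.
E_2 = −54.40/4 = −13.60 eV and E_1 = −54.40/1 = −54.40 eV.
The photon energy is |E_2 − E_1| = 40.8 eV.

40.8 eV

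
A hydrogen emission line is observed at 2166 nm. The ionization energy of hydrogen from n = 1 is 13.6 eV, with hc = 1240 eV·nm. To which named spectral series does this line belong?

Brackett

ΔE = 1240/2166 = 0.5725 eV.
This matches 13.6 × (1/4² − 1/7²), so n_f = 4: the Brackett series.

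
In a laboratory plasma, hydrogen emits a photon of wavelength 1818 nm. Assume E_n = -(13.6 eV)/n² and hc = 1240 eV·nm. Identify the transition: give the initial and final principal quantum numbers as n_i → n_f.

The photon energy is ΔE = hc/λ = 1240 / 1818 = 0.6821 eV.
With Z = 1, ΔE = 13.60 × (1/n_f² − 1/n_i²), so 1/n_f² − 1/n_i² = 0.05015.
Trying n_f = 4 gives 1/n_i² = 0.01235, i.e. n_i ≈ 9; this pair matches.

n_i = 9, n_f = 4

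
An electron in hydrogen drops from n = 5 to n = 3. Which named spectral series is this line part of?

Paschen

The series is set by the lower level: n_f = 3 is the Paschen series.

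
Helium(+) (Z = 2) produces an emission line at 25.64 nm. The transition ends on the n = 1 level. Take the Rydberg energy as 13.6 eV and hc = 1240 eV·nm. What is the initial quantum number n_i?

The photon energy is ΔE = hc/λ = 1240 / 25.64 = 48.36 eV.
With Z = 2, ΔE = 54.40 × (1/n_f² − 1/n_i²), so 1/n_f² − 1/n_i² = 0.8890.
With n_f = 1: 1/n_i² = 1/1 − 0.8890 = 0.1110, so n_i ≈ 3.00.

n_i = 3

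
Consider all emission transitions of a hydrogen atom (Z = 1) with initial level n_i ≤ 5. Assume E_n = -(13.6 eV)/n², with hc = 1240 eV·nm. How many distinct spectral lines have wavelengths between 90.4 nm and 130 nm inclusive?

Enumerate all n_i → n_f pairs with 1 ≤ n_f < n_i ≤ 5 and compute λ = 1240 / [13.6·1·(1/n_f² − 1/n_i²)].
Lines falling in [90.4, 130] nm: 5→1 (94.98 nm), 4→1 (97.25 nm), 3→1 (102.6 nm), 2→1 (121.6 nm).

4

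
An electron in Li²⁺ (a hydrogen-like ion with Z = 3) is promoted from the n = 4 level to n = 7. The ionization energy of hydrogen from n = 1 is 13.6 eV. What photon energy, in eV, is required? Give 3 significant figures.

The Bohr energies scale as Z², so for Z = 3: E_n = −122.4/n² eV.
E_7 = −122.4/49 = −2.498 eV and E_4 = −122.4/16 = −7.650 eV.
The photon energy is |E_7 − E_4| = 5.15 eV.

5.15 eV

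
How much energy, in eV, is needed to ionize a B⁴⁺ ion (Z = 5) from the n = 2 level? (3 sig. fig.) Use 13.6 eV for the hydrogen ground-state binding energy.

85.0 eV

E_n = −13.6 Z²/n² = −340.0/n² eV for Z = 5.
E_2 = −340.0/4 = −85.0 eV, so ionization (to E = 0) requires 85.0 eV.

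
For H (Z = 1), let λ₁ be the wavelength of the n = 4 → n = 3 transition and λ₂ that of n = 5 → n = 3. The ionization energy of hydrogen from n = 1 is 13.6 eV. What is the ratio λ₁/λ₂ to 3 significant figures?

1.46

λ ∝ 1/ΔE ∝ 1/(1/n_f² − 1/n_i²), and the Z² and hc factors cancel in the ratio.
λ₁/λ₂ = (1/3² − 1/5²)/(1/3² − 1/4²) = 0.07111/0.04861 = 1.46.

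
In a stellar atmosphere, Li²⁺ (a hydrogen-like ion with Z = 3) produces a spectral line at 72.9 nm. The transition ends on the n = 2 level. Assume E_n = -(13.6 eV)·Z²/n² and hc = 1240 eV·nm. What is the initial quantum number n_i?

n_i = 3

The photon energy is ΔE = hc/λ = 1240 / 72.9 = 17.01 eV.
With Z = 3, ΔE = 122.4 × (1/n_f² − 1/n_i²), so 1/n_f² − 1/n_i² = 0.1390.
With n_f = 2: 1/n_i² = 1/4 − 0.1390 = 0.1110, so n_i ≈ 3.00.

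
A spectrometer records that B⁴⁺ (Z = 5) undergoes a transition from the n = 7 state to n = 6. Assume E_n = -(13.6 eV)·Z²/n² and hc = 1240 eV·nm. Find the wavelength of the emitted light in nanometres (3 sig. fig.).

495 nm

For Z = 5 the level energies scale as Z², so the effective Rydberg energy is 13.6 × 25 = 340.0 eV.
ΔE = 340.0 × (1/6² − 1/7²) = 340.0 × 0.007370 = 2.506 eV.
λ = hc/ΔE = 1240 / 2.506 = 495 nm.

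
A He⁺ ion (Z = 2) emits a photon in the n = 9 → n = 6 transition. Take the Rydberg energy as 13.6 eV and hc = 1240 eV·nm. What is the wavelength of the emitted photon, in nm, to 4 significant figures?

1477 nm

For Z = 2 the level energies scale as Z², so the effective Rydberg energy is 13.6 × 4 = 54.40 eV.
ΔE = 54.40 × (1/6² − 1/9²) = 54.40 × 0.01543 = 0.8395 eV.
λ = hc/ΔE = 1240 / 0.8395 = 1477 nm.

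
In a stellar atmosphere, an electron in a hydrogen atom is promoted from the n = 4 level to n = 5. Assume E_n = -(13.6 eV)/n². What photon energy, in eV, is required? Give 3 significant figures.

E_5 = −13.60/25 = −0.5440 eV and E_4 = −13.60/16 = −0.8500 eV.
The photon energy is |E_5 − E_4| = 0.306 eV.

0.306 eV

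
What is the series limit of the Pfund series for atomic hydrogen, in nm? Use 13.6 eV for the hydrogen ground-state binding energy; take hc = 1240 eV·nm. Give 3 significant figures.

The Pfund series has lower level n_f = 5; the series limit corresponds to n_i → ∞.
ΔE_max = 13.6 × 1 / 5² = 0.5440 eV.
λ_min = 1240 / 0.5440 = 2280 nm.

2280 nm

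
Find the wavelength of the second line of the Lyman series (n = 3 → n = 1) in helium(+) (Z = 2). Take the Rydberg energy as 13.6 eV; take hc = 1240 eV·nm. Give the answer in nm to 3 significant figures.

25.6 nm

The Lyman series terminates on n_f = 1; the second line has n_i = 1+2 = 3.
ΔE = 54.40 × (1/1² − 1/3²) = 48.36 eV.
λ = 1240 / 48.36 = 25.6 nm.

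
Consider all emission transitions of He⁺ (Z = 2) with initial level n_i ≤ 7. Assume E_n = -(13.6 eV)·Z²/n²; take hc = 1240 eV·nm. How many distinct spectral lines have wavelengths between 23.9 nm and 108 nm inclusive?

5

Enumerate all n_i → n_f pairs with 1 ≤ n_f < n_i ≤ 7 and compute λ = 1240 / [13.6·4·(1/n_f² − 1/n_i²)].
Lines falling in [23.9, 108] nm: 4→1 (24.31 nm), 3→1 (25.64 nm), 2→1 (30.39 nm), 7→2 (99.28 nm), 6→2 (102.6 nm).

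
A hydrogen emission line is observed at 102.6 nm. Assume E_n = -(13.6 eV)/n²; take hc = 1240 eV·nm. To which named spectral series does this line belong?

Lyman

ΔE = 1240/102.6 = 12.09 eV.
This matches 13.6 × (1/1² − 1/3²), so n_f = 1: the Lyman series.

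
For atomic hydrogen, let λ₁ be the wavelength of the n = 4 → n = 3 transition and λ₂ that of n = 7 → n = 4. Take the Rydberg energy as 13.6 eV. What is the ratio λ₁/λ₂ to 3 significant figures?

0.866

λ ∝ 1/ΔE ∝ 1/(1/n_f² − 1/n_i²), and the Z² and hc factors cancel in the ratio.
λ₁/λ₂ = (1/4² − 1/7²)/(1/3² − 1/4²) = 0.04209/0.04861 = 0.866.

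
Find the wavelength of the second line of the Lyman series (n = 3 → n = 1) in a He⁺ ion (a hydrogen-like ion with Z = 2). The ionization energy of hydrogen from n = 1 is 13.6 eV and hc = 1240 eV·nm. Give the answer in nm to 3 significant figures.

25.6 nm

The Lyman series terminates on n_f = 1; the second line has n_i = 1+2 = 3.
ΔE = 54.40 × (1/1² − 1/3²) = 48.36 eV.
λ = 1240 / 48.36 = 25.6 nm.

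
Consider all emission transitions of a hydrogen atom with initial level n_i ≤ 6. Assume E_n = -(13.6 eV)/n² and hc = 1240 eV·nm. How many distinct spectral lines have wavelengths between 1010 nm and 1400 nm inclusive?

2

Enumerate all n_i → n_f pairs with 1 ≤ n_f < n_i ≤ 6 and compute λ = 1240 / [13.6·1·(1/n_f² − 1/n_i²)].
Lines falling in [1010, 1400] nm: 6→3 (1094 nm), 5→3 (1282 nm).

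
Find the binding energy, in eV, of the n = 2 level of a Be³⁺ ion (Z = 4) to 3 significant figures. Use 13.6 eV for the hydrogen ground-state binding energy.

E_n = −13.6 Z²/n² = −217.6/n² eV for Z = 4.
E_2 = −217.6/4 = −54.4 eV, so ionization (to E = 0) requires 54.4 eV.

54.4 eV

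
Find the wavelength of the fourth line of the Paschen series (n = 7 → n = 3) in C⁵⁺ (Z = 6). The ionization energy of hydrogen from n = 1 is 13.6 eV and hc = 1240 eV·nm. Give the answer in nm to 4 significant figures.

27.92 nm

The Paschen series terminates on n_f = 3; the fourth line has n_i = 3+4 = 7.
ΔE = 489.6 × (1/3² − 1/7²) = 44.41 eV.
λ = 1240 / 44.41 = 27.92 nm.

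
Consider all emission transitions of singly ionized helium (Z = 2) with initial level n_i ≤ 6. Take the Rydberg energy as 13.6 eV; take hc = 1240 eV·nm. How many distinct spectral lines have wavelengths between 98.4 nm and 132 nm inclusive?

Enumerate all n_i → n_f pairs with 1 ≤ n_f < n_i ≤ 6 and compute λ = 1240 / [13.6·4·(1/n_f² − 1/n_i²)].
Lines falling in [98.4, 132] nm: 6→2 (102.6 nm), 5→2 (108.5 nm), 4→2 (121.6 nm).

3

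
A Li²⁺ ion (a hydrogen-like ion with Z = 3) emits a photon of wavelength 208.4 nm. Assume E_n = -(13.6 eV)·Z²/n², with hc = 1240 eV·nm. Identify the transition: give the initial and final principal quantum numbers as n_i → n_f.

The photon energy is ΔE = hc/λ = 1240 / 208.4 = 5.950 eV.
With Z = 3, ΔE = 122.4 × (1/n_f² − 1/n_i²), so 1/n_f² − 1/n_i² = 0.04861.
Trying n_f = 3 gives 1/n_i² = 0.06250, i.e. n_i ≈ 4; this pair matches.

n_i = 4, n_f = 3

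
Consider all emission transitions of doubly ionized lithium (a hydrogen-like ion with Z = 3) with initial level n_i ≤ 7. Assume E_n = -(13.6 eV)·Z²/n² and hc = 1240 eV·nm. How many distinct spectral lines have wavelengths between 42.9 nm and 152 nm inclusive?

Enumerate all n_i → n_f pairs with 1 ≤ n_f < n_i ≤ 7 and compute λ = 1240 / [13.6·9·(1/n_f² − 1/n_i²)].
Lines falling in [42.9, 152] nm: 7→2 (44.12 nm), 6→2 (45.59 nm), 5→2 (48.24 nm), 4→2 (54.03 nm), 3→2 (72.94 nm), 7→3 (111.7 nm), 6→3 (121.6 nm), 5→3 (142.5 nm).

8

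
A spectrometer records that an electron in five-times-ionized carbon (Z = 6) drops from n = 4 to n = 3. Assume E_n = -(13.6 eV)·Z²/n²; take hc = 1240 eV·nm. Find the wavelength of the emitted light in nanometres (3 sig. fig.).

52.1 nm

For Z = 6 the level energies scale as Z², so the effective Rydberg energy is 13.6 × 36 = 489.6 eV.
ΔE = 489.6 × (1/3² − 1/4²) = 489.6 × 0.04861 = 23.80 eV.
λ = hc/ΔE = 1240 / 23.80 = 52.1 nm.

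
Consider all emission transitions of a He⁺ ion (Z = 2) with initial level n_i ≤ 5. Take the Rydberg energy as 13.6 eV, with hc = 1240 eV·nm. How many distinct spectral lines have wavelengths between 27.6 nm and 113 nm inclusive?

2

Enumerate all n_i → n_f pairs with 1 ≤ n_f < n_i ≤ 5 and compute λ = 1240 / [13.6·4·(1/n_f² − 1/n_i²)].
Lines falling in [27.6, 113] nm: 2→1 (30.39 nm), 5→2 (108.5 nm).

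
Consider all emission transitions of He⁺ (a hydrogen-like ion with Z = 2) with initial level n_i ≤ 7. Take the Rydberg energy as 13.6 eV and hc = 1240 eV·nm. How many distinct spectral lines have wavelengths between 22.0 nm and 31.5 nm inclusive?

Enumerate all n_i → n_f pairs with 1 ≤ n_f < n_i ≤ 7 and compute λ = 1240 / [13.6·4·(1/n_f² − 1/n_i²)].
Lines falling in [22.0, 31.5] nm: 7→1 (23.27 nm), 6→1 (23.45 nm), 5→1 (23.74 nm), 4→1 (24.31 nm), 3→1 (25.64 nm), 2→1 (30.39 nm).

6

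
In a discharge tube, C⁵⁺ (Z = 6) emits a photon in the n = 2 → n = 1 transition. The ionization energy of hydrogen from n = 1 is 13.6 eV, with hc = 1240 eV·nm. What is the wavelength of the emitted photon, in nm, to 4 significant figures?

For Z = 6 the level energies scale as Z², so the effective Rydberg energy is 13.6 × 36 = 489.6 eV.
ΔE = 489.6 × (1/1² − 1/2²) = 489.6 × 0.7500 = 367.2 eV.
λ = hc/ΔE = 1240 / 367.2 = 3.377 nm.

3.377 nm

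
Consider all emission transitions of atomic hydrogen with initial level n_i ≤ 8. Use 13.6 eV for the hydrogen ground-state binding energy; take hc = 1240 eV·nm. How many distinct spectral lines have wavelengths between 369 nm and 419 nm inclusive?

3

Enumerate all n_i → n_f pairs with 1 ≤ n_f < n_i ≤ 8 and compute λ = 1240 / [13.6·1·(1/n_f² − 1/n_i²)].
Lines falling in [369, 419] nm: 8→2 (389.0 nm), 7→2 (397.1 nm), 6→2 (410.3 nm).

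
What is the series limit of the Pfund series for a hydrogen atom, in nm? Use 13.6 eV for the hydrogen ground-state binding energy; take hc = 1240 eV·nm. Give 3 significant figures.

The Pfund series has lower level n_f = 5; the series limit corresponds to n_i → ∞.
ΔE_max = 13.6 × 1 / 5² = 0.5440 eV.
λ_min = 1240 / 0.5440 = 2280 nm.

2280 nm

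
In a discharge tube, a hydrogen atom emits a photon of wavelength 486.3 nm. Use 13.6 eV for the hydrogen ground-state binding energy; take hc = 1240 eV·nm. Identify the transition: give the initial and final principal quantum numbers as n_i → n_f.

n_i = 4, n_f = 2

The photon energy is ΔE = hc/λ = 1240 / 486.3 = 2.550 eV.
With Z = 1, ΔE = 13.60 × (1/n_f² − 1/n_i²), so 1/n_f² − 1/n_i² = 0.1875.
Trying n_f = 2 gives 1/n_i² = 0.06251, i.e. n_i ≈ 4; this pair matches.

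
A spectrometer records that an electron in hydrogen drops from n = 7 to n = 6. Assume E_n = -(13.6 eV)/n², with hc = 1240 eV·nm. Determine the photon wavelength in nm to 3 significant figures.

12400 nm

ΔE = 13.60 × (1/6² − 1/7²) = 13.60 × 0.007370 = 0.1002 eV.
λ = hc/ΔE = 1240 / 0.1002 = 12400 nm.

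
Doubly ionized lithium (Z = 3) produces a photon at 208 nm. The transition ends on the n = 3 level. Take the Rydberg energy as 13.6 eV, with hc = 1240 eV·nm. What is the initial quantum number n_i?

The photon energy is ΔE = hc/λ = 1240 / 208 = 5.962 eV.
With Z = 3, ΔE = 122.4 × (1/n_f² − 1/n_i²), so 1/n_f² − 1/n_i² = 0.04871.
With n_f = 3: 1/n_i² = 1/9 − 0.04871 = 0.06241, so n_i ≈ 4.00.

n_i = 4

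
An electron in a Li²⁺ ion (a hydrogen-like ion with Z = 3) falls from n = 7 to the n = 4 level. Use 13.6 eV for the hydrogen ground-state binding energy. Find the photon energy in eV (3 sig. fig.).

5.15 eV

The Bohr energies scale as Z², so for Z = 3: E_n = −122.4/n² eV.
E_7 = −122.4/49 = −2.498 eV and E_4 = −122.4/16 = −7.650 eV.
The photon energy is |E_7 − E_4| = 5.15 eV.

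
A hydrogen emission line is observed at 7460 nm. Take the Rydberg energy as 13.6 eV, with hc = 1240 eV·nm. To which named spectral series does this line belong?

Pfund

ΔE = 1240/7460 = 0.1662 eV.
This matches 13.6 × (1/5² − 1/6²), so n_f = 5: the Pfund series.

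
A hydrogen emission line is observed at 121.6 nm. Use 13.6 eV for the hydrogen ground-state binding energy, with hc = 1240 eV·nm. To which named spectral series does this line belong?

ΔE = 1240/121.6 = 10.20 eV.
This matches 13.6 × (1/1² − 1/2²), so n_f = 1: the Lyman series.

Lyman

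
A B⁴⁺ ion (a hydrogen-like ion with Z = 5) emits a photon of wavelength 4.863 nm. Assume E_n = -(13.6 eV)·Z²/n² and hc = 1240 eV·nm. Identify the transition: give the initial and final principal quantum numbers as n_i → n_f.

n_i = 2, n_f = 1

The photon energy is ΔE = hc/λ = 1240 / 4.863 = 255.0 eV.
With Z = 5, ΔE = 340.0 × (1/n_f² − 1/n_i²), so 1/n_f² − 1/n_i² = 0.7500.
Trying n_f = 1 gives 1/n_i² = 0.2500, i.e. n_i ≈ 2; this pair matches.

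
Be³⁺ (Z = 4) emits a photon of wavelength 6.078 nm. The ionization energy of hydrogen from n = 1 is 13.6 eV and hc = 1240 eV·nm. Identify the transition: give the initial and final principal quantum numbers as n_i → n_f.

n_i = 4, n_f = 1

The photon energy is ΔE = hc/λ = 1240 / 6.078 = 204.0 eV.
With Z = 4, ΔE = 217.6 × (1/n_f² − 1/n_i²), so 1/n_f² − 1/n_i² = 0.9376.
Trying n_f = 1 gives 1/n_i² = 0.06243, i.e. n_i ≈ 4; this pair matches.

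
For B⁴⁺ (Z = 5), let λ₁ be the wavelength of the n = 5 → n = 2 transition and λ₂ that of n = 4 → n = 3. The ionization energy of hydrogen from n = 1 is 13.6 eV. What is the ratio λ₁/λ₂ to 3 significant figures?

0.231

λ ∝ 1/ΔE ∝ 1/(1/n_f² − 1/n_i²), and the Z² and hc factors cancel in the ratio.
λ₁/λ₂ = (1/3² − 1/4²)/(1/2² − 1/5²) = 0.04861/0.2100 = 0.231.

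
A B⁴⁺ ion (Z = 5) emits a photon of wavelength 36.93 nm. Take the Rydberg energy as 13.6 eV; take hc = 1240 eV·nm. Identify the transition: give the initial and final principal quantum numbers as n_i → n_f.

The photon energy is ΔE = hc/λ = 1240 / 36.93 = 33.58 eV.
With Z = 5, ΔE = 340.0 × (1/n_f² − 1/n_i²), so 1/n_f² − 1/n_i² = 0.09876.
Trying n_f = 3 gives 1/n_i² = 0.01236, i.e. n_i ≈ 9; this pair matches.

n_i = 9, n_f = 3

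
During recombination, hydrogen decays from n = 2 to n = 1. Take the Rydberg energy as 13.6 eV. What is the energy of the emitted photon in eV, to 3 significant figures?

E_2 = −13.60/4 = −3.400 eV and E_1 = −13.60/1 = −13.60 eV.
The photon energy is |E_2 − E_1| = 10.2 eV.

10.2 eV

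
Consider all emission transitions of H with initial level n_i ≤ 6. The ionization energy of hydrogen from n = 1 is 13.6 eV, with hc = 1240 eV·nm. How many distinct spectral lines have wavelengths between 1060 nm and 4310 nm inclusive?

Enumerate all n_i → n_f pairs with 1 ≤ n_f < n_i ≤ 6 and compute λ = 1240 / [13.6·1·(1/n_f² − 1/n_i²)].
Lines falling in [1060, 4310] nm: 6→3 (1094 nm), 5→3 (1282 nm), 4→3 (1876 nm), 6→4 (2626 nm), 5→4 (4052 nm).

5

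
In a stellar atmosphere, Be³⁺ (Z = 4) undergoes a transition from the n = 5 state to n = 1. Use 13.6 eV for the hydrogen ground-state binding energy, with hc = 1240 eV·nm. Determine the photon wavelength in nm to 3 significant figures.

For Z = 4 the level energies scale as Z², so the effective Rydberg energy is 13.6 × 16 = 217.6 eV.
ΔE = 217.6 × (1/1² − 1/5²) = 217.6 × 0.9600 = 208.9 eV.
λ = hc/ΔE = 1240 / 208.9 = 5.94 nm.

5.94 nm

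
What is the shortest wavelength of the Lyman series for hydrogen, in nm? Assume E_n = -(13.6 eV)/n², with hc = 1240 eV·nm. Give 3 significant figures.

The Lyman series has lower level n_f = 1; the series limit corresponds to n_i → ∞.
ΔE_max = 13.6 × 1 / 1² = 13.60 eV.
λ_min = 1240 / 13.60 = 91.2 nm.

91.2 nm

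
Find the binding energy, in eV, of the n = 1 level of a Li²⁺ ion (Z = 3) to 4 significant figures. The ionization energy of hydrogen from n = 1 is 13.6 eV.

E_n = −13.6 Z²/n² = −122.4/n² eV for Z = 3.
E_1 = −122.4/1 = −122.4 eV, so ionization (to E = 0) requires 122.4 eV.

122.4 eV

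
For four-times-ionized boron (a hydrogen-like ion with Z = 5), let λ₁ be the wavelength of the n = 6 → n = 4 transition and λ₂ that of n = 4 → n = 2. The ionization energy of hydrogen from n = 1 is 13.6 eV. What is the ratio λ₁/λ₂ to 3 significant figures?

λ ∝ 1/ΔE ∝ 1/(1/n_f² − 1/n_i²), and the Z² and hc factors cancel in the ratio.
λ₁/λ₂ = (1/2² − 1/4²)/(1/4² − 1/6²) = 0.1875/0.03472 = 5.40.

5.40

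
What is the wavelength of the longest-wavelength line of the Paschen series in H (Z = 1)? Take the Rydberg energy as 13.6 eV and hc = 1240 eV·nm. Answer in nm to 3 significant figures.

The Paschen series terminates on n_f = 3; the first line has n_i = 3+1 = 4.
ΔE = 13.60 × (1/3² − 1/4²) = 0.6611 eV.
λ = 1240 / 0.6611 = 1880 nm.

1880 nm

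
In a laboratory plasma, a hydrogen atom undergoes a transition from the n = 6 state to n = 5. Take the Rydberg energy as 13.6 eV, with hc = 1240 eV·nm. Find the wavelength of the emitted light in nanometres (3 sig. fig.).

7460 nm

ΔE = 13.60 × (1/5² − 1/6²) = 13.60 × 0.01222 = 0.1662 eV.
λ = hc/ΔE = 1240 / 0.1662 = 7460 nm.
This line belongs to the Pfund series.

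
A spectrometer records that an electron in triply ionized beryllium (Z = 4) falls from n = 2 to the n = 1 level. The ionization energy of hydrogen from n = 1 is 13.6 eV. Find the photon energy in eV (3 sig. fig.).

163 eV

The Bohr energies scale as Z², so for Z = 4: E_n = −217.6/n² eV.
E_2 = −217.6/4 = −54.40 eV and E_1 = −217.6/1 = −217.6 eV.
The photon energy is |E_2 − E_1| = 163 eV.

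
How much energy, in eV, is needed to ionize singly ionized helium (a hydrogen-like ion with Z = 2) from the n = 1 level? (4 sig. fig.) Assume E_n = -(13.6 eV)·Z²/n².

E_n = −13.6 Z²/n² = −54.40/n² eV for Z = 2.
E_1 = −54.40/1 = −54.40 eV, so ionization (to E = 0) requires 54.40 eV.

54.40 eV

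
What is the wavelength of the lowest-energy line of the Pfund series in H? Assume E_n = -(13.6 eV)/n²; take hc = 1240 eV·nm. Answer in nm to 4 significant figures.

The Pfund series terminates on n_f = 5; the first line has n_i = 5+1 = 6.
ΔE = 13.60 × (1/5² − 1/6²) = 0.1662 eV.
λ = 1240 / 0.1662 = 7460 nm.

7460 nm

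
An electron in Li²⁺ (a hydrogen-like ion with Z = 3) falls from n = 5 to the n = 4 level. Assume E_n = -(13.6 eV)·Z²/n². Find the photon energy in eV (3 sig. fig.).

The Bohr energies scale as Z², so for Z = 3: E_n = −122.4/n² eV.
E_5 = −122.4/25 = −4.896 eV and E_4 = −122.4/16 = −7.650 eV.
The photon energy is |E_5 − E_4| = 2.75 eV.

2.75 eV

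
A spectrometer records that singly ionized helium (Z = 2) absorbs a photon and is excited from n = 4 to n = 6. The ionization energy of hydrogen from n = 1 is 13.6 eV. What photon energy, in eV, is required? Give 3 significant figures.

The Bohr energies scale as Z², so for Z = 2: E_n = −54.40/n² eV.
E_6 = −54.40/36 = −1.511 eV and E_4 = −54.40/16 = −3.400 eV.
The photon energy is |E_6 − E_4| = 1.89 eV.

1.89 eV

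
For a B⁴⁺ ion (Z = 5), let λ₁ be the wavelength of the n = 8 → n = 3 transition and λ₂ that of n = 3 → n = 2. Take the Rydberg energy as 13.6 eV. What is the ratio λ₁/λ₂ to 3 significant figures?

λ ∝ 1/ΔE ∝ 1/(1/n_f² − 1/n_i²), and the Z² and hc factors cancel in the ratio.
λ₁/λ₂ = (1/2² − 1/3²)/(1/3² − 1/8²) = 0.1389/0.09549 = 1.45.

1.45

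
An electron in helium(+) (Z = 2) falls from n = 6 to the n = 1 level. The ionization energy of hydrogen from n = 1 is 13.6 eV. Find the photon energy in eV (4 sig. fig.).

The Bohr energies scale as Z², so for Z = 2: E_n = −54.40/n² eV.
E_6 = −54.40/36 = −1.511 eV and E_1 = −54.40/1 = −54.40 eV.
The photon energy is |E_6 − E_1| = 52.89 eV.

52.89 eV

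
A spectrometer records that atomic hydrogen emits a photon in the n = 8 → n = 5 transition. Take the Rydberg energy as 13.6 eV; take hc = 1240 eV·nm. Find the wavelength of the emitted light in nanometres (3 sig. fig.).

ΔE = 13.60 × (1/5² − 1/8²) = 13.60 × 0.02438 = 0.3315 eV.
λ = hc/ΔE = 1240 / 0.3315 = 3740 nm.

3740 nm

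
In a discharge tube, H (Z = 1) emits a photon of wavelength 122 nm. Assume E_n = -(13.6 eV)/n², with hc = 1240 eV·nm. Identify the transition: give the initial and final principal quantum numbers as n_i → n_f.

n_i = 2, n_f = 1

The photon energy is ΔE = hc/λ = 1240 / 122 = 10.16 eV.
With Z = 1, ΔE = 13.60 × (1/n_f² − 1/n_i²), so 1/n_f² − 1/n_i² = 0.7473.
Trying n_f = 1 gives 1/n_i² = 0.2527, i.e. n_i ≈ 2; this pair matches.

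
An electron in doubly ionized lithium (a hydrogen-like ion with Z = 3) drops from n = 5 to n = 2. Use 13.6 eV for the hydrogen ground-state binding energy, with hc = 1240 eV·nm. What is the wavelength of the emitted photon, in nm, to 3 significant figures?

48.2 nm

For Z = 3 the level energies scale as Z², so the effective Rydberg energy is 13.6 × 9 = 122.4 eV.
ΔE = 122.4 × (1/2² − 1/5²) = 122.4 × 0.2100 = 25.70 eV.
λ = hc/ΔE = 1240 / 25.70 = 48.2 nm.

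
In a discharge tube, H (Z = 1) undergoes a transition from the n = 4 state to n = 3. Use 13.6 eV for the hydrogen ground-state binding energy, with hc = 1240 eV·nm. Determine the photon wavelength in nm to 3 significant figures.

ΔE = 13.60 × (1/3² − 1/4²) = 13.60 × 0.04861 = 0.6611 eV.
λ = hc/ΔE = 1240 / 0.6611 = 1880 nm.
This line belongs to the Paschen series.

1880 nm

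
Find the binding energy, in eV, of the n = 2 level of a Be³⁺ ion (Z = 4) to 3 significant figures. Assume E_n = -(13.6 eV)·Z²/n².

54.4 eV

E_n = −13.6 Z²/n² = −217.6/n² eV for Z = 4.
E_2 = −217.6/4 = −54.4 eV, so ionization (to E = 0) requires 54.4 eV.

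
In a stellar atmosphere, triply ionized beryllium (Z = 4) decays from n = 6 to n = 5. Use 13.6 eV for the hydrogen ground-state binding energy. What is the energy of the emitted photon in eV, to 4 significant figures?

2.660 eV

The Bohr energies scale as Z², so for Z = 4: E_n = −217.6/n² eV.
E_6 = −217.6/36 = −6.044 eV and E_5 = −217.6/25 = −8.704 eV.
The photon energy is |E_6 − E_5| = 2.660 eV.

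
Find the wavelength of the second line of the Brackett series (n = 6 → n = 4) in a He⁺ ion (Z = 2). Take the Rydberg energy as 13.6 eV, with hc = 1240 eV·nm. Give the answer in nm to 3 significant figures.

656 nm

The Brackett series terminates on n_f = 4; the second line has n_i = 4+2 = 6.
ΔE = 54.40 × (1/4² − 1/6²) = 1.889 eV.
λ = 1240 / 1.889 = 656 nm.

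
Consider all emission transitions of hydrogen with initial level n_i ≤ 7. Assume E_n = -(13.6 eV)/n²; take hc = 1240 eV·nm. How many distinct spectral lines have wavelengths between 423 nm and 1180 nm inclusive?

5

Enumerate all n_i → n_f pairs with 1 ≤ n_f < n_i ≤ 7 and compute λ = 1240 / [13.6·1·(1/n_f² − 1/n_i²)].
Lines falling in [423, 1180] nm: 5→2 (434.2 nm), 4→2 (486.3 nm), 3→2 (656.5 nm), 7→3 (1005 nm), 6→3 (1094 nm).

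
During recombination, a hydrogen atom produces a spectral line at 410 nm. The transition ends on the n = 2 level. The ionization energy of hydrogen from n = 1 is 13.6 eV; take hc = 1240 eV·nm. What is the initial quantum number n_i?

The photon energy is ΔE = hc/λ = 1240 / 410 = 3.024 eV.
With Z = 1, ΔE = 13.60 × (1/n_f² − 1/n_i²), so 1/n_f² − 1/n_i² = 0.2224.
With n_f = 2: 1/n_i² = 1/4 − 0.2224 = 0.02762, so n_i ≈ 6.02.

n_i = 6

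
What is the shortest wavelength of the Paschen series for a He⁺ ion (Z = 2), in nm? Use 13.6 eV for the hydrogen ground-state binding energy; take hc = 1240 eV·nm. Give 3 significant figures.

205 nm

The Paschen series has lower level n_f = 3; the series limit corresponds to n_i → ∞.
ΔE_max = 13.6 × 4 / 3² = 6.044 eV.
λ_min = 1240 / 6.044 = 205 nm.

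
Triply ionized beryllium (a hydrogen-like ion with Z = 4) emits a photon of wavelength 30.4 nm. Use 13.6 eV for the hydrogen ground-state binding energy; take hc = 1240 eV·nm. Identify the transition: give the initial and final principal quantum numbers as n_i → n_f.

n_i = 4, n_f = 2

The photon energy is ΔE = hc/λ = 1240 / 30.4 = 40.79 eV.
With Z = 4, ΔE = 217.6 × (1/n_f² − 1/n_i²), so 1/n_f² − 1/n_i² = 0.1875.
Trying n_f = 2 gives 1/n_i² = 0.06255, i.e. n_i ≈ 4; this pair matches.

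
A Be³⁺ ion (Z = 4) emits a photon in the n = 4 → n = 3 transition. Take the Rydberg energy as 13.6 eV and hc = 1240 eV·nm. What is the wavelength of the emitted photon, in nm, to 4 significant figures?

For Z = 4 the level energies scale as Z², so the effective Rydberg energy is 13.6 × 16 = 217.6 eV.
ΔE = 217.6 × (1/3² − 1/4²) = 217.6 × 0.04861 = 10.58 eV.
λ = hc/ΔE = 1240 / 10.58 = 117.2 nm.

117.2 nm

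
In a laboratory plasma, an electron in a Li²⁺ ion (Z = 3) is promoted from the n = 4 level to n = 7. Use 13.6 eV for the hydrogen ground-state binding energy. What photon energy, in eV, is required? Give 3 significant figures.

The Bohr energies scale as Z², so for Z = 3: E_n = −122.4/n² eV.
E_7 = −122.4/49 = −2.498 eV and E_4 = −122.4/16 = −7.650 eV.
The photon energy is |E_7 − E_4| = 5.15 eV.

5.15 eV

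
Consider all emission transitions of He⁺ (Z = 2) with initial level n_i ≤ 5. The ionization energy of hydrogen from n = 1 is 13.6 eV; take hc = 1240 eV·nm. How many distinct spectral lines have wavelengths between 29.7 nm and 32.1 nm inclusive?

Enumerate all n_i → n_f pairs with 1 ≤ n_f < n_i ≤ 5 and compute λ = 1240 / [13.6·4·(1/n_f² − 1/n_i²)].
Lines falling in [29.7, 32.1] nm: 2→1 (30.39 nm).

1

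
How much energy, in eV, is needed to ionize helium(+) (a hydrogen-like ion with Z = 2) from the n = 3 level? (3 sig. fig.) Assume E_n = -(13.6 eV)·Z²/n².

E_n = −13.6 Z²/n² = −54.40/n² eV for Z = 2.
E_3 = −54.40/9 = −6.04 eV, so ionization (to E = 0) requires 6.04 eV.

6.04 eV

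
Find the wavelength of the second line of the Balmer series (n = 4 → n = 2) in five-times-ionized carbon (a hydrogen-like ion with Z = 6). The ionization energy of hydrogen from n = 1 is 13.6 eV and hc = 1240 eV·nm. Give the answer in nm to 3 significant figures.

The Balmer series terminates on n_f = 2; the second line has n_i = 2+2 = 4.
ΔE = 489.6 × (1/2² − 1/4²) = 91.80 eV.
λ = 1240 / 91.80 = 13.5 nm.

13.5 nm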